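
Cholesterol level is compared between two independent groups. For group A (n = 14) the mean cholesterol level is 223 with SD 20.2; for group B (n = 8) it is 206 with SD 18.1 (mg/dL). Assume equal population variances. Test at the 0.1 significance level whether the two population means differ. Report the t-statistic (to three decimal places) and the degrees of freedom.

Let group 1 = group A, group 2 = group B. H0: μ_1 = μ_2; H1: μ_1 ≠ μ_2 (two-sample pooled-variance t-test, two-sided).
s_p² = [(14−1)·20.2² + (8−1)·18.1²]/(14+8−2) = 379.889
t = (223 − 206)/√[379.889·(1/14 + 1/8)] = 1.968
df = n₁ + n₂ − 2 = 20
Two-sided p-value ≈ 0.063
Since p ≈ 0.063 < α = 0.1, reject H0; the data support H1.

t = 1.968, df = 20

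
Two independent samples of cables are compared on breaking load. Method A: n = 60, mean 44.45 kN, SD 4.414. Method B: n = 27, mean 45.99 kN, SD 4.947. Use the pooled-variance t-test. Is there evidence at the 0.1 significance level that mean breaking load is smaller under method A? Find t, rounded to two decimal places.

-1.45

Let group 1 = method A, group 2 = method B. H0: μ_1 = μ_2; H1: μ_1 < μ_2 (two-sample pooled-variance t-test, left-tailed).
s_p² = [(60−1)·4.414² + (27−1)·4.947²]/(60+27−2) = 21.0096
t = (44.45 − 45.99)/√[21.0096·(1/60 + 1/27)] = -1.45
df = n₁ + n₂ − 2 = 85
p-value = P(T ≤ -1.45) ≈ 0.0754
Since p ≈ 0.0754 < α = 0.1, reject H0; the evidence is statistically significant.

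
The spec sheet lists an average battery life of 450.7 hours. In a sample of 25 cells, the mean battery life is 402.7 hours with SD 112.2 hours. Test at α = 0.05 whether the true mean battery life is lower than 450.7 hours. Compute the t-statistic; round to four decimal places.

H0: μ = 450.7; H1: μ < 450.7 (one-sample t-test, left-tailed).
t = (x̄ − μ₀)/(s/√n) = (402.7 − 450.7)/(112.2/√25) = -2.1390
df = n − 1 = 24
p-value = P(T ≤ -2.1390) ≈ 0.0214
Since p ≈ 0.0214 < α = 0.05, reject H0; the data support H1.

-2.1390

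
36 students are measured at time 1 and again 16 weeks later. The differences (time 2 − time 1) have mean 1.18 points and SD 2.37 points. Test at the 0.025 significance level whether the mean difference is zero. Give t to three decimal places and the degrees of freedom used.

H0: μ_d = 0; H1: μ_d ≠ 0 (paired t-test on the differences, two-sided).
t = d̄/(s_d/√n) = 1.18/(2.37/√36) = 2.987
df = n − 1 = 35
Two-sided p-value ≈ 0.005
Since p ≈ 0.005 < α = 0.025, reject H0; the evidence is statistically significant.

t = 2.987, df = 35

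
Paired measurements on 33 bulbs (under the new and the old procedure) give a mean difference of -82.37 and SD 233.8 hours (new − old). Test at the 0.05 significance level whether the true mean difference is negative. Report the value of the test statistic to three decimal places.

-2.024

H0: μ_d = 0; H1: μ_d < 0 (paired t-test on the differences, left-tailed).
t = d̄/(s_d/√n) = -82.37/(233.8/√33) = -2.024
df = n − 1 = 32
p-value = P(T ≤ -2.024) ≈ 0.026
Since p ≈ 0.026 < α = 0.05, reject H0; the data support H1.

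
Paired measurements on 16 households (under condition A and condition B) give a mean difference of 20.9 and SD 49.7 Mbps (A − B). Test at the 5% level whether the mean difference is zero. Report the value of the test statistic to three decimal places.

1.682

H0: μ_d = 0; H1: μ_d ≠ 0 (paired t-test on the differences, two-sided).
t = d̄/(s_d/√n) = 20.9/(49.7/√16) = 1.682
df = n − 1 = 15
Two-sided p-value ≈ 0.113
Since p ≈ 0.113 > α = 0.05, fail to reject H0; the data do not provide sufficient evidence against H0.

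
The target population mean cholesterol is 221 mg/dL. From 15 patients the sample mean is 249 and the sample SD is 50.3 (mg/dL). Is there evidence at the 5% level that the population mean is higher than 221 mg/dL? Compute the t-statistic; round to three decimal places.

2.156

H0: μ = 221; H1: μ > 221 (one-sample t-test, right-tailed).
t = (x̄ − μ₀)/(s/√n) = (249 − 221)/(50.3/√15) = 2.156
df = n − 1 = 14
p-value = P(T ≥ 2.156) ≈ 0.024
Since p ≈ 0.024 < α = 0.05, reject H0; the evidence is statistically significant.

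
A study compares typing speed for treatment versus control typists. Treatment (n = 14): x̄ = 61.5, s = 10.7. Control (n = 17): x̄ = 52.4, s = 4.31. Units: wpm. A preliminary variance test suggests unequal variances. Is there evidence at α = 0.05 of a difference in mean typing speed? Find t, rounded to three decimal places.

2.989

Let group 1 = treatment, group 2 = control. H0: μ_1 = μ_2; H1: μ_1 ≠ μ_2 (Welch's two-sample t-test, two-sided).
t = (x̄_1 − x̄_2)/√(s_1²/n_1 + s_2²/n_2) = (61.5 − 52.4)/√(10.7²/14 + 4.31²/17) = 2.989
Welch–Satterthwaite df ≈ 16.47
Two-sided p-value ≈ 0.008
Since p ≈ 0.008 < α = 0.05, reject H0; the data support H1.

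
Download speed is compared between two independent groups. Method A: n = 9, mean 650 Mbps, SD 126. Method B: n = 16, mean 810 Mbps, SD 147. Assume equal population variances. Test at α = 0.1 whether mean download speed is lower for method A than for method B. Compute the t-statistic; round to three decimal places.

Let group 1 = method A, group 2 = method B. H0: μ_1 = μ_2; H1: μ_1 < μ_2 (two-sample pooled-variance t-test, left-tailed).
s_p² = [(9−1)·126² + (16−1)·147²]/(9+16−2) = 19614.9
t = (650 − 810)/√[19614.9·(1/9 + 1/16)] = -2.742
df = n₁ + n₂ − 2 = 23
p-value = P(T ≤ -2.742) ≈ 0.0058
Since p ≈ 0.0058 < α = 0.1, reject H0; the evidence is statistically significant.

-2.742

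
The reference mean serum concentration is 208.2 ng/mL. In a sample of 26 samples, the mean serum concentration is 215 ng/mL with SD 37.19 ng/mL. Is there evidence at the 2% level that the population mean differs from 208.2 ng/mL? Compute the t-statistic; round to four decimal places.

0.9323

H0: μ = 208.2; H1: μ ≠ 208.2 (one-sample t-test, two-sided).
t = (x̄ − μ₀)/(s/√n) = (215 − 208.2)/(37.19/√26) = 0.9323
df = n − 1 = 25
Two-sided p-value ≈ 0.360
Since p ≈ 0.360 > α = 0.02, fail to reject H0; the evidence is not statistically significant.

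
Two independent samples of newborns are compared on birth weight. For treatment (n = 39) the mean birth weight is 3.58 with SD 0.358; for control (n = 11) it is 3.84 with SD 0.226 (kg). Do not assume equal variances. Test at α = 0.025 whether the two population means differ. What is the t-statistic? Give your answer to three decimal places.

-2.920

Let group 1 = treatment, group 2 = control. H0: μ_1 = μ_2; H1: μ_1 ≠ μ_2 (Welch's two-sample t-test, two-sided).
t = (x̄_1 − x̄_2)/√(s_1²/n_1 + s_2²/n_2) = (3.58 − 3.84)/√(0.358²/39 + 0.226²/11) = -2.920
Welch–Satterthwaite df ≈ 25.77
Two-sided p-value ≈ 0.0072
Since p ≈ 0.0072 < α = 0.025, reject H0; the data support H1.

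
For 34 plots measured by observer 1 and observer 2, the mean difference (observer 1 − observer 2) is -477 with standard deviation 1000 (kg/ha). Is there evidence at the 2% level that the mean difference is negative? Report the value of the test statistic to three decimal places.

-2.781

H0: μ_d = 0; H1: μ_d < 0 (paired t-test on the differences, left-tailed).
t = d̄/(s_d/√n) = -477/(1000/√34) = -2.781
df = n − 1 = 33
p-value = P(T ≤ -2.781) ≈ 0.004
Since p ≈ 0.004 < α = 0.02, reject H0; the data support H1.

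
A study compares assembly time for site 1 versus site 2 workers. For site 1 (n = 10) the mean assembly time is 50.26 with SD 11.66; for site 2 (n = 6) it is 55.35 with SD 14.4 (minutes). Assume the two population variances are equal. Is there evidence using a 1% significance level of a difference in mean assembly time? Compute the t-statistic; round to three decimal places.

-0.776

Let group 1 = site 1, group 2 = site 2. H0: μ_1 = μ_2; H1: μ_1 ≠ μ_2 (two-sample pooled-variance t-test, two-sided).
s_p² = [(10−1)·11.66² + (6−1)·14.4²]/(10+6−2) = 161.457
t = (50.26 − 55.35)/√[161.457·(1/10 + 1/6)] = -0.776
df = n₁ + n₂ − 2 = 14
Two-sided p-value ≈ 0.451
Since p ≈ 0.451 > α = 0.01, fail to reject H0; the evidence is not statistically significant.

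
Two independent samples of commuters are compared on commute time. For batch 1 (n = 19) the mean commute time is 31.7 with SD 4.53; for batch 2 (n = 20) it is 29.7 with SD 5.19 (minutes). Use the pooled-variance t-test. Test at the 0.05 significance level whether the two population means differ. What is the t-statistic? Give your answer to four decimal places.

Let group 1 = batch 1, group 2 = batch 2. H0: μ_1 = μ_2; H1: μ_1 ≠ μ_2 (two-sample pooled-variance t-test, two-sided).
s_p² = [(19−1)·4.53² + (20−1)·5.19²]/(19+20−2) = 23.8152
t = (31.7 − 29.7)/√[23.8152·(1/19 + 1/20)] = 1.2793
df = n₁ + n₂ − 2 = 37
Two-sided p-value ≈ 0.209
Since p ≈ 0.209 > α = 0.05, fail to reject H0; the evidence is not statistically significant.

1.2793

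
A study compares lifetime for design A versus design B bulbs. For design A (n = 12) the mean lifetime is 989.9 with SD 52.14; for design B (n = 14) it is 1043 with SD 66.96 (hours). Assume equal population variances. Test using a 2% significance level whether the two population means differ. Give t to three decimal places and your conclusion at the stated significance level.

t = -2.227; fail to reject H0

Let group 1 = design A, group 2 = design B. H0: μ_1 = μ_2; H1: μ_1 ≠ μ_2 (two-sample pooled-variance t-test, two-sided).
s_p² = [(12−1)·52.14² + (14−1)·66.96²]/(12+14−2) = 3674.65
t = (989.9 − 1043)/√[3674.65·(1/12 + 1/14)] = -2.227
df = n₁ + n₂ − 2 = 24
Two-sided p-value ≈ 0.036
Since p ≈ 0.036 > α = 0.02, fail to reject H0; the data do not provide sufficient evidence against H0.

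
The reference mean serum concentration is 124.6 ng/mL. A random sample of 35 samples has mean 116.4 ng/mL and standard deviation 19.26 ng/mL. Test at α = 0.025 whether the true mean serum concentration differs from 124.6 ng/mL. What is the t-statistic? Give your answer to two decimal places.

H0: μ = 124.6; H1: μ ≠ 124.6 (one-sample t-test, two-sided).
t = (x̄ − μ₀)/(s/√n) = (116.4 − 124.6)/(19.26/√35) = -2.52
df = n − 1 = 34
Two-sided p-value ≈ 0.0166
Since p ≈ 0.0166 < α = 0.025, reject H0; the data support H1.

-2.52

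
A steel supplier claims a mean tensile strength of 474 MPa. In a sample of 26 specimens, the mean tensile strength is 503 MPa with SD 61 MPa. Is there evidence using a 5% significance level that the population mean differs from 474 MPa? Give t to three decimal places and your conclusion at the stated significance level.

t = 2.424; reject H0

H0: μ = 474; H1: μ ≠ 474 (one-sample t-test, two-sided).
t = (x̄ − μ₀)/(s/√n) = (503 − 474)/(61/√26) = 2.424
df = n − 1 = 25
Two-sided p-value ≈ 0.023
Since p ≈ 0.023 < α = 0.05, reject H0; the evidence is statistically significant.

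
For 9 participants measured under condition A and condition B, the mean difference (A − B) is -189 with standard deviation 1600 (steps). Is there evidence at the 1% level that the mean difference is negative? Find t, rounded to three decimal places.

-0.354

H0: μ_d = 0; H1: μ_d < 0 (paired t-test on the differences, left-tailed).
t = d̄/(s_d/√n) = -189/(1600/√9) = -0.354
df = n − 1 = 8
p-value = P(T ≤ -0.354) ≈ 0.3661
Since p ≈ 0.3661 > α = 0.01, fail to reject H0; the data do not provide sufficient evidence against H0.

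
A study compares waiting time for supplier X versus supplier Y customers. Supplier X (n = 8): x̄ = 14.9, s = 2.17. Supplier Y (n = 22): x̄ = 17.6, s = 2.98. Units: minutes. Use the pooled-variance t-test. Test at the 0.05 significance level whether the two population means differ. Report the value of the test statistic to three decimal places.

Let group 1 = supplier X, group 2 = supplier Y. H0: μ_1 = μ_2; H1: μ_1 ≠ μ_2 (two-sample pooled-variance t-test, two-sided).
s_p² = [(8−1)·2.17² + (22−1)·2.98²]/(8+22−2) = 7.83752
t = (14.9 − 17.6)/√[7.83752·(1/8 + 1/22)] = -2.336
df = n₁ + n₂ − 2 = 28
Two-sided p-value ≈ 0.0269
Since p ≈ 0.0269 < α = 0.05, reject H0; the data support H1.

-2.336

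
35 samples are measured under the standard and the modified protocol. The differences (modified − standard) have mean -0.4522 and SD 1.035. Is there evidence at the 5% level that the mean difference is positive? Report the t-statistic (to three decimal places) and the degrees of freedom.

H0: μ_d = 0; H1: μ_d > 0 (paired t-test on the differences, right-tailed).
t = d̄/(s_d/√n) = -0.4522/(1.035/√35) = -2.585
df = n − 1 = 34
p-value = P(T ≥ -2.585) ≈ 0.9929
Since p ≈ 0.9929 > α = 0.05, fail to reject H0; the data do not provide sufficient evidence against H0.

t = -2.585, df = 34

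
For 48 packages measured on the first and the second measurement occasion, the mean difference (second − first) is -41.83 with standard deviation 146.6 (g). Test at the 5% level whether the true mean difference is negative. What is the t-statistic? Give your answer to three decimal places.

H0: μ_d = 0; H1: μ_d < 0 (paired t-test on the differences, left-tailed).
t = d̄/(s_d/√n) = -41.83/(146.6/√48) = -1.977
df = n − 1 = 47
p-value = P(T ≤ -1.977) ≈ 0.027
Since p ≈ 0.027 < α = 0.05, reject H0; the evidence is statistically significant.

-1.977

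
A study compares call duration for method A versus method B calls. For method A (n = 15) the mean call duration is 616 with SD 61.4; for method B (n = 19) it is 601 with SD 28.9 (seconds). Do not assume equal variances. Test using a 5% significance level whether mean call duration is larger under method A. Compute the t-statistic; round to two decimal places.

Let group 1 = method A, group 2 = method B. H0: μ_1 = μ_2; H1: μ_1 > μ_2 (Welch's two-sample t-test, right-tailed).
t = (x̄_1 − x̄_2)/√(s_1²/n_1 + s_2²/n_2) = (616 − 601)/√(61.4²/15 + 28.9²/19) = 0.87
Welch–Satterthwaite df ≈ 18.88
p-value = P(T ≥ 0.87) ≈ 0.197
Since p ≈ 0.197 > α = 0.05, fail to reject H0; the data do not provide sufficient evidence against H0.

0.87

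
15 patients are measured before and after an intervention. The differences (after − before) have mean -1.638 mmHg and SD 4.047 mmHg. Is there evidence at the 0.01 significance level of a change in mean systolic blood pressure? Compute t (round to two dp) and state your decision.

t = -1.57; fail to reject H0

H0: μ_d = 0; H1: μ_d ≠ 0 (paired t-test on the differences, two-sided).
t = d̄/(s_d/√n) = -1.638/(4.047/√15) = -1.57
df = n − 1 = 14
Two-sided p-value ≈ 0.139
Since p ≈ 0.139 > α = 0.01, fail to reject H0; the evidence is not statistically significant.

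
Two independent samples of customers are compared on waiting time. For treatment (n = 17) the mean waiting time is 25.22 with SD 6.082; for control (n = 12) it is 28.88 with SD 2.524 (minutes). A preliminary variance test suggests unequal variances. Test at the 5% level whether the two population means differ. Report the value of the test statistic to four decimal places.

-2.2246

Let group 1 = treatment, group 2 = control. H0: μ_1 = μ_2; H1: μ_1 ≠ μ_2 (Welch's two-sample t-test, two-sided).
t = (x̄_1 − x̄_2)/√(s_1²/n_1 + s_2²/n_2) = (25.22 − 28.88)/√(6.082²/17 + 2.524²/12) = -2.2246
Welch–Satterthwaite df ≈ 22.79
Two-sided p-value ≈ 0.036
Since p ≈ 0.036 < α = 0.05, reject H0; the data support H1.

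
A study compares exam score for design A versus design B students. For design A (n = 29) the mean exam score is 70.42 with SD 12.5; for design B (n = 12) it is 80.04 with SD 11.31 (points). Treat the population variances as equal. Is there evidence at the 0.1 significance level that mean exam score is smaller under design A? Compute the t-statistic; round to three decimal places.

-2.302

Let group 1 = design A, group 2 = design B. H0: μ_1 = μ_2; H1: μ_1 < μ_2 (two-sample pooled-variance t-test, left-tailed).
s_p² = [(29−1)·12.5² + (12−1)·11.31²]/(29+12−2) = 148.258
t = (70.42 − 80.04)/√[148.258·(1/29 + 1/12)] = -2.302
df = n₁ + n₂ − 2 = 39
p-value = P(T ≤ -2.302) ≈ 0.013
Since p ≈ 0.013 < α = 0.1, reject H0; the data support H1.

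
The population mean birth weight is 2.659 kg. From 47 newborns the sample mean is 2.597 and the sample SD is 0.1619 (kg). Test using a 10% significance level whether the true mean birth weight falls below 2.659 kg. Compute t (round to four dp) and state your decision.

H0: μ = 2.659; H1: μ < 2.659 (one-sample t-test, left-tailed).
t = (x̄ − μ₀)/(s/√n) = (2.597 − 2.659)/(0.1619/√47) = -2.6254
df = n − 1 = 46
p-value = P(T ≤ -2.6254) ≈ 0.006
Since p ≈ 0.006 < α = 0.1, reject H0; the data support H1.

t = -2.6254; reject H0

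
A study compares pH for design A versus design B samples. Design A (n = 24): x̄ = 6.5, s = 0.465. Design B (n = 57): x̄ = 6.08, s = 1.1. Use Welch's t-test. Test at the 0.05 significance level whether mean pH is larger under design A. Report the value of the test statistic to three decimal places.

Let group 1 = design A, group 2 = design B. H0: μ_1 = μ_2; H1: μ_1 > μ_2 (Welch's two-sample t-test, right-tailed).
t = (x̄_1 − x̄_2)/√(s_1²/n_1 + s_2²/n_2) = (6.5 − 6.08)/√(0.465²/24 + 1.1²/57) = 2.415
Welch–Satterthwaite df ≈ 78.98
p-value = P(T ≥ 2.415) ≈ 0.0090
Since p ≈ 0.0090 < α = 0.05, reject H0; the evidence is statistically significant.

2.415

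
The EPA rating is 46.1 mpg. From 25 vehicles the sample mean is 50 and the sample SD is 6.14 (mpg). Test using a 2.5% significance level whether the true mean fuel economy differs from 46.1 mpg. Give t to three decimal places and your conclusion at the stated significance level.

H0: μ = 46.1; H1: μ ≠ 46.1 (one-sample t-test, two-sided).
t = (x̄ − μ₀)/(s/√n) = (50 − 46.1)/(6.14/√25) = 3.176
df = n − 1 = 24
Two-sided p-value ≈ 0.0041
Since p ≈ 0.0041 < α = 0.025, reject H0; the data support H1.

t = 3.176; reject H0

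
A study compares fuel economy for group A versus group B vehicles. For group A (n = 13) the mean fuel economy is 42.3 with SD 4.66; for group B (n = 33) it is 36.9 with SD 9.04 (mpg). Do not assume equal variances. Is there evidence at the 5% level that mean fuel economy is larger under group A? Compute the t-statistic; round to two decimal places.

Let group 1 = group A, group 2 = group B. H0: μ_1 = μ_2; H1: μ_1 > μ_2 (Welch's two-sample t-test, right-tailed).
t = (x̄_1 − x̄_2)/√(s_1²/n_1 + s_2²/n_2) = (42.3 − 36.9)/√(4.66²/13 + 9.04²/33) = 2.65
Welch–Satterthwaite df ≈ 40.54
p-value = P(T ≥ 2.65) ≈ 0.0057
Since p ≈ 0.0057 < α = 0.05, reject H0; the evidence is statistically significant.

2.65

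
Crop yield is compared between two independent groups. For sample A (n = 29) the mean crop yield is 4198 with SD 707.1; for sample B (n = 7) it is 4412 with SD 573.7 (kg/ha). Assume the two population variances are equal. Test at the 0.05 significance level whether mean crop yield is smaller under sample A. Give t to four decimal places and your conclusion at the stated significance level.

Let group 1 = sample A, group 2 = sample B. H0: μ_1 = μ_2; H1: μ_1 < μ_2 (two-sample pooled-variance t-test, left-tailed).
s_p² = [(29−1)·707.1² + (7−1)·573.7²]/(29+7−2) = 469839
t = (4198 − 4412)/√[469839·(1/29 + 1/7)] = -0.7414
df = n₁ + n₂ − 2 = 34
p-value = P(T ≤ -0.7414) ≈ 0.232
Since p ≈ 0.232 > α = 0.05, fail to reject H0; the evidence is not statistically significant.

t = -0.7414; fail to reject H0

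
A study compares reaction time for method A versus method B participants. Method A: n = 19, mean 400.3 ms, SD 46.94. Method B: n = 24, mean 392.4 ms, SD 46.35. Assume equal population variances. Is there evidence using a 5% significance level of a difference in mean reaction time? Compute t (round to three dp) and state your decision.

t = 0.552; fail to reject H0

Let group 1 = method A, group 2 = method B. H0: μ_1 = μ_2; H1: μ_1 ≠ μ_2 (two-sample pooled-variance t-test, two-sided).
s_p² = [(19−1)·46.94² + (24−1)·46.35²]/(19+24−2) = 2172.49
t = (400.3 − 392.4)/√[2172.49·(1/19 + 1/24)] = 0.552
df = n₁ + n₂ − 2 = 41
Two-sided p-value ≈ 0.584
Since p ≈ 0.584 > α = 0.05, fail to reject H0; the data do not provide sufficient evidence against H0.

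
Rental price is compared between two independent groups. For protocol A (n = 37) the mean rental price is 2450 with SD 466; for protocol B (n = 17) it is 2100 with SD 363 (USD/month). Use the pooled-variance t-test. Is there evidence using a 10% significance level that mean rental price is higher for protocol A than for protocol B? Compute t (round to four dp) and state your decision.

t = 2.7341; reject H0

Let group 1 = protocol A, group 2 = protocol B. H0: μ_1 = μ_2; H1: μ_1 > μ_2 (two-sample pooled-variance t-test, right-tailed).
s_p² = [(37−1)·466² + (17−1)·363²]/(37+17−2) = 190883
t = (2450 − 2100)/√[190883·(1/37 + 1/17)] = 2.7341
df = n₁ + n₂ − 2 = 52
p-value = P(T ≥ 2.7341) ≈ 0.0043
Since p ≈ 0.0043 < α = 0.1, reject H0; the data support H1.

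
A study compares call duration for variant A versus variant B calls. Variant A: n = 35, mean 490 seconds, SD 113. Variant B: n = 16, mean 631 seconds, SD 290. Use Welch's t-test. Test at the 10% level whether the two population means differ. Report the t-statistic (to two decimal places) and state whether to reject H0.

Let group 1 = variant A, group 2 = variant B. H0: μ_1 = μ_2; H1: μ_1 ≠ μ_2 (Welch's two-sample t-test, two-sided).
t = (x̄_1 − x̄_2)/√(s_1²/n_1 + s_2²/n_2) = (490 − 631)/√(113²/35 + 290²/16) = -1.88
Welch–Satterthwaite df ≈ 17.12
Two-sided p-value ≈ 0.0771
Since p ≈ 0.0771 < α = 0.1, reject H0; the evidence is statistically significant.

t = -1.88; reject H0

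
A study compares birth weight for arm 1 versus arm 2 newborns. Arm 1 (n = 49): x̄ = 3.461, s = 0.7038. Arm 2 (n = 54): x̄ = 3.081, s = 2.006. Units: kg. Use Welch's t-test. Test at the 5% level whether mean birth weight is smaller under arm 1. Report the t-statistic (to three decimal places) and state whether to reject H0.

t = 1.306; fail to reject H0

Let group 1 = arm 1, group 2 = arm 2. H0: μ_1 = μ_2; H1: μ_1 < μ_2 (Welch's two-sample t-test, left-tailed).
t = (x̄_1 − x̄_2)/√(s_1²/n_1 + s_2²/n_2) = (3.461 − 3.081)/√(0.7038²/49 + 2.006²/54) = 1.306
Welch–Satterthwaite df ≈ 66.99
p-value = P(T ≤ 1.306) ≈ 0.9020
Since p ≈ 0.9020 > α = 0.05, fail to reject H0; the data do not provide sufficient evidence against H0.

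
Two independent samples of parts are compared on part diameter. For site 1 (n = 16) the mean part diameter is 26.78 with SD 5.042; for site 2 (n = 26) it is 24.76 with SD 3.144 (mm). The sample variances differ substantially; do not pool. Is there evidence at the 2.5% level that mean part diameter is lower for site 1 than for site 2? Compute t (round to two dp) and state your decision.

Let group 1 = site 1, group 2 = site 2. H0: μ_1 = μ_2; H1: μ_1 < μ_2 (Welch's two-sample t-test, left-tailed).
t = (x̄_1 − x̄_2)/√(s_1²/n_1 + s_2²/n_2) = (26.78 − 24.76)/√(5.042²/16 + 3.144²/26) = 1.44
Welch–Satterthwaite df ≈ 22.27
p-value = P(T ≤ 1.44) ≈ 0.918
Since p ≈ 0.918 > α = 0.025, fail to reject H0; the evidence is not statistically significant.

t = 1.44; fail to reject H0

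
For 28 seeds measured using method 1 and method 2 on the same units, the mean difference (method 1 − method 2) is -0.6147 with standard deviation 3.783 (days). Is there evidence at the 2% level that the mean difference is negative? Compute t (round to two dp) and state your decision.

t = -0.86; fail to reject H0

H0: μ_d = 0; H1: μ_d < 0 (paired t-test on the differences, left-tailed).
t = d̄/(s_d/√n) = -0.6147/(3.783/√28) = -0.86
df = n − 1 = 27
p-value = P(T ≤ -0.86) ≈ 0.199
Since p ≈ 0.199 > α = 0.02, fail to reject H0; the data do not provide sufficient evidence against H0.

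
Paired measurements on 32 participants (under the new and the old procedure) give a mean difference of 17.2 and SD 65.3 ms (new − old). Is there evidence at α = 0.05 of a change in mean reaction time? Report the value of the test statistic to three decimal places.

H0: μ_d = 0; H1: μ_d ≠ 0 (paired t-test on the differences, two-sided).
t = d̄/(s_d/√n) = 17.2/(65.3/√32) = 1.490
df = n − 1 = 31
Two-sided p-value ≈ 0.1463
Since p ≈ 0.1463 > α = 0.05, fail to reject H0; the evidence is not statistically significant.

1.490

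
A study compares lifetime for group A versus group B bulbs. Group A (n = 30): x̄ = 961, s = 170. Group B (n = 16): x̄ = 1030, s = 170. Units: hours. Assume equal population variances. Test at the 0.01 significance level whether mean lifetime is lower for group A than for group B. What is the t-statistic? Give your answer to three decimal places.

-1.311

Let group 1 = group A, group 2 = group B. H0: μ_1 = μ_2; H1: μ_1 < μ_2 (two-sample pooled-variance t-test, left-tailed).
s_p² = [(30−1)·170² + (16−1)·170²]/(30+16−2) = 28900
t = (961 − 1030)/√[28900·(1/30 + 1/16)] = -1.311
df = n₁ + n₂ − 2 = 44
p-value = P(T ≤ -1.311) ≈ 0.098
Since p ≈ 0.098 > α = 0.01, fail to reject H0; the data do not provide sufficient evidence against H0.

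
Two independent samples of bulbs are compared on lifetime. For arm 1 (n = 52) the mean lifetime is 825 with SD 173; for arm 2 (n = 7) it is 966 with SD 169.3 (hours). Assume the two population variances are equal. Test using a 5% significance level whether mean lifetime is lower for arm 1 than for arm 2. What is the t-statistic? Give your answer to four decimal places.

-2.0289

Let group 1 = arm 1, group 2 = arm 2. H0: μ_1 = μ_2; H1: μ_1 < μ_2 (two-sample pooled-variance t-test, left-tailed).
s_p² = [(52−1)·173² + (7−1)·169.3²]/(52+7−2) = 29795.7
t = (825 − 966)/√[29795.7·(1/52 + 1/7)] = -2.0289
df = n₁ + n₂ − 2 = 57
p-value = P(T ≤ -2.0289) ≈ 0.0236
Since p ≈ 0.0236 < α = 0.05, reject H0; the data support H1.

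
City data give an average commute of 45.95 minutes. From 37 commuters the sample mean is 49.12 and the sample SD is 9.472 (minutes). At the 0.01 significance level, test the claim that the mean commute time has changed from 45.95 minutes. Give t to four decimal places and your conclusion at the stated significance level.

t = 2.0357; fail to reject H0

H0: μ = 45.95; H1: μ ≠ 45.95 (one-sample t-test, two-sided).
t = (x̄ − μ₀)/(s/√n) = (49.12 − 45.95)/(9.472/√37) = 2.0357
df = n − 1 = 36
Two-sided p-value ≈ 0.0492
Since p ≈ 0.0492 > α = 0.01, fail to reject H0; the data do not provide sufficient evidence against H0.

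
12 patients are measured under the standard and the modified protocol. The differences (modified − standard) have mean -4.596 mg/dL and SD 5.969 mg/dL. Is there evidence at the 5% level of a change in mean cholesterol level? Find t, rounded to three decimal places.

-2.667

H0: μ_d = 0; H1: μ_d ≠ 0 (paired t-test on the differences, two-sided).
t = d̄/(s_d/√n) = -4.596/(5.969/√12) = -2.667
df = n − 1 = 11
Two-sided p-value ≈ 0.022
Since p ≈ 0.022 < α = 0.05, reject H0; the data support H1.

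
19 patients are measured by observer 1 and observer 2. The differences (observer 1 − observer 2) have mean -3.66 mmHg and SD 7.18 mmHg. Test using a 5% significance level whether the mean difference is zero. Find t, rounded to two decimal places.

-2.22

H0: μ_d = 0; H1: μ_d ≠ 0 (paired t-test on the differences, two-sided).
t = d̄/(s_d/√n) = -3.66/(7.18/√19) = -2.22
df = n − 1 = 18
Two-sided p-value ≈ 0.039
Since p ≈ 0.039 < α = 0.05, reject H0; the evidence is statistically significant.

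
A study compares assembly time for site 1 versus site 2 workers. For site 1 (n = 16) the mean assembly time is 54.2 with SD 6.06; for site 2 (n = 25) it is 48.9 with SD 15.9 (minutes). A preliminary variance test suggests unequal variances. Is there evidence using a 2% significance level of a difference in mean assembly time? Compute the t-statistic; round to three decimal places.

1.505

Let group 1 = site 1, group 2 = site 2. H0: μ_1 = μ_2; H1: μ_1 ≠ μ_2 (Welch's two-sample t-test, two-sided).
t = (x̄_1 − x̄_2)/√(s_1²/n_1 + s_2²/n_2) = (54.2 − 48.9)/√(6.06²/16 + 15.9²/25) = 1.505
Welch–Satterthwaite df ≈ 33.38
Two-sided p-value ≈ 0.142
Since p ≈ 0.142 > α = 0.02, fail to reject H0; the evidence is not statistically significant.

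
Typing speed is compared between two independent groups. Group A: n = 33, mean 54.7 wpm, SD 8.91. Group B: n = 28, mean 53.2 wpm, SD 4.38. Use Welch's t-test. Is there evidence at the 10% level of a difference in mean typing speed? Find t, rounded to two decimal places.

0.85

Let group 1 = group A, group 2 = group B. H0: μ_1 = μ_2; H1: μ_1 ≠ μ_2 (Welch's two-sample t-test, two-sided).
t = (x̄_1 − x̄_2)/√(s_1²/n_1 + s_2²/n_2) = (54.7 − 53.2)/√(8.91²/33 + 4.38²/28) = 0.85
Welch–Satterthwaite df ≈ 48.19
Two-sided p-value ≈ 0.398
Since p ≈ 0.398 > α = 0.1, fail to reject H0; the data do not provide sufficient evidence against H0.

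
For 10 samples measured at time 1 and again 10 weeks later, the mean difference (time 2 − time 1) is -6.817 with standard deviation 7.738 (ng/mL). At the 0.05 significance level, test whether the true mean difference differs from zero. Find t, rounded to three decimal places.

H0: μ_d = 0; H1: μ_d ≠ 0 (paired t-test on the differences, two-sided).
t = d̄/(s_d/√n) = -6.817/(7.738/√10) = -2.786
df = n − 1 = 9
Two-sided p-value ≈ 0.0212
Since p ≈ 0.0212 < α = 0.05, reject H0; the data support H1.

-2.786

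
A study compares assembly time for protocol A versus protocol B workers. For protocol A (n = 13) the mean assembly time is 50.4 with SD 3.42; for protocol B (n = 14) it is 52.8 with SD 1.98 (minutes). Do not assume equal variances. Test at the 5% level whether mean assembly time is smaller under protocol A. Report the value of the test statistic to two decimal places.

Let group 1 = protocol A, group 2 = protocol B. H0: μ_1 = μ_2; H1: μ_1 < μ_2 (Welch's two-sample t-test, left-tailed).
t = (x̄_1 − x̄_2)/√(s_1²/n_1 + s_2²/n_2) = (50.4 − 52.8)/√(3.42²/13 + 1.98²/14) = -2.21
Welch–Satterthwaite df ≈ 18.94
p-value = P(T ≤ -2.21) ≈ 0.020
Since p ≈ 0.020 < α = 0.05, reject H0; the data support H1.

-2.21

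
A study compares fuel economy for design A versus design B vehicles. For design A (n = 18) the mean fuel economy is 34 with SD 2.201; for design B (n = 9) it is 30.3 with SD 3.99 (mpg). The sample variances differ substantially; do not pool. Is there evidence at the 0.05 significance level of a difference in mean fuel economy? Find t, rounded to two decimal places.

Let group 1 = design A, group 2 = design B. H0: μ_1 = μ_2; H1: μ_1 ≠ μ_2 (Welch's two-sample t-test, two-sided).
t = (x̄_1 − x̄_2)/√(s_1²/n_1 + s_2²/n_2) = (34 − 30.3)/√(2.201²/18 + 3.99²/9) = 2.59
Welch–Satterthwaite df ≈ 10.51
Two-sided p-value ≈ 0.0259
Since p ≈ 0.0259 < α = 0.05, reject H0; the data support H1.

2.59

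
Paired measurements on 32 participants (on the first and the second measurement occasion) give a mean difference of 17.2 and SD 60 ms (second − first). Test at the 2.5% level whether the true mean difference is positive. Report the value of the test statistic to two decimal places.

1.62

H0: μ_d = 0; H1: μ_d > 0 (paired t-test on the differences, right-tailed).
t = d̄/(s_d/√n) = 17.2/(60/√32) = 1.62
df = n − 1 = 31
p-value = P(T ≥ 1.62) ≈ 0.058
Since p ≈ 0.058 > α = 0.025, fail to reject H0; the data do not provide sufficient evidence against H0.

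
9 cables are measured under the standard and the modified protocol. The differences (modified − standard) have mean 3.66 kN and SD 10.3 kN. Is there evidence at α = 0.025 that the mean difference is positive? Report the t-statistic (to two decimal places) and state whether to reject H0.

t = 1.07; fail to reject H0

H0: μ_d = 0; H1: μ_d > 0 (paired t-test on the differences, right-tailed).
t = d̄/(s_d/√n) = 3.66/(10.3/√9) = 1.07
df = n − 1 = 8
p-value = P(T ≥ 1.07) ≈ 0.159
Since p ≈ 0.159 > α = 0.025, fail to reject H0; the data do not provide sufficient evidence against H0.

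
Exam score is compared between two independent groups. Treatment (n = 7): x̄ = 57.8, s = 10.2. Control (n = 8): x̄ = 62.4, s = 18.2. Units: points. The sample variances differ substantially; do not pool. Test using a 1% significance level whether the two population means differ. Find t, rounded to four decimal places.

-0.6132

Let group 1 = treatment, group 2 = control. H0: μ_1 = μ_2; H1: μ_1 ≠ μ_2 (Welch's two-sample t-test, two-sided).
t = (x̄_1 − x̄_2)/√(s_1²/n_1 + s_2²/n_2) = (57.8 − 62.4)/√(10.2²/7 + 18.2²/8) = -0.6132
Welch–Satterthwaite df ≈ 11.24
Two-sided p-value ≈ 0.552
Since p ≈ 0.552 > α = 0.01, fail to reject H0; the evidence is not statistically significant.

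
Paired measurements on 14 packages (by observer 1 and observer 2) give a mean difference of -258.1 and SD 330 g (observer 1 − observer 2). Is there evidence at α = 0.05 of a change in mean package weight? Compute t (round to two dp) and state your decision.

H0: μ_d = 0; H1: μ_d ≠ 0 (paired t-test on the differences, two-sided).
t = d̄/(s_d/√n) = -258.1/(330/√14) = -2.93
df = n − 1 = 13
Two-sided p-value ≈ 0.0118
Since p ≈ 0.0118 < α = 0.05, reject H0; the evidence is statistically significant.

t = -2.93; reject H0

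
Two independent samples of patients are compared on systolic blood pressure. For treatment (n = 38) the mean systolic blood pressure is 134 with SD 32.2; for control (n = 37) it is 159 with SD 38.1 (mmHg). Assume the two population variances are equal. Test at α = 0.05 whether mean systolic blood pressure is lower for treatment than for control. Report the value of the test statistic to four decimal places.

Let group 1 = treatment, group 2 = control. H0: μ_1 = μ_2; H1: μ_1 < μ_2 (two-sample pooled-variance t-test, left-tailed).
s_p² = [(38−1)·32.2² + (37−1)·38.1²]/(38+37−2) = 1241.38
t = (134 − 159)/√[1241.38·(1/38 + 1/37)] = -3.0722
df = n₁ + n₂ − 2 = 73
p-value = P(T ≤ -3.0722) ≈ 0.001
Since p ≈ 0.001 < α = 0.05, reject H0; the data support H1.

-3.0722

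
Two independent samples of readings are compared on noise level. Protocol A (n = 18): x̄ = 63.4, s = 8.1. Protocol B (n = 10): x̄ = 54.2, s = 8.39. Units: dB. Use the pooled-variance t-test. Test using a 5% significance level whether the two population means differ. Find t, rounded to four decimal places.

Let group 1 = protocol A, group 2 = protocol B. H0: μ_1 = μ_2; H1: μ_1 ≠ μ_2 (two-sample pooled-variance t-test, two-sided).
s_p² = [(18−1)·8.1² + (10−1)·8.39²]/(18+10−2) = 67.2653
t = (63.4 − 54.2)/√[67.2653·(1/18 + 1/10)] = 2.8441
df = n₁ + n₂ − 2 = 26
Two-sided p-value ≈ 0.0086
Since p ≈ 0.0086 < α = 0.05, reject H0; the data support H1.

2.8441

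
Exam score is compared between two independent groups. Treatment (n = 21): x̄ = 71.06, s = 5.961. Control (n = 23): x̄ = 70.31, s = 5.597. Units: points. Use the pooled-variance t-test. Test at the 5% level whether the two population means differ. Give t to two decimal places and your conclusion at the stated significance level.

Let group 1 = treatment, group 2 = control. H0: μ_1 = μ_2; H1: μ_1 ≠ μ_2 (two-sample pooled-variance t-test, two-sided).
s_p² = [(21−1)·5.961² + (23−1)·5.597²]/(21+23−2) = 33.3298
t = (71.06 − 70.31)/√[33.3298·(1/21 + 1/23)] = 0.43
df = n₁ + n₂ − 2 = 42
Two-sided p-value ≈ 0.669
Since p ≈ 0.669 > α = 0.05, fail to reject H0; the data do not provide sufficient evidence against H0.

t = 0.43; fail to reject H0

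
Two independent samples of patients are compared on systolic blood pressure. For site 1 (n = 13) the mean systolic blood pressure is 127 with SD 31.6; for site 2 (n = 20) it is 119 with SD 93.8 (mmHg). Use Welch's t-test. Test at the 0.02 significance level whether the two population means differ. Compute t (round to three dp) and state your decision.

Let group 1 = site 1, group 2 = site 2. H0: μ_1 = μ_2; H1: μ_1 ≠ μ_2 (Welch's two-sample t-test, two-sided).
t = (x̄_1 − x̄_2)/√(s_1²/n_1 + s_2²/n_2) = (127 − 119)/√(31.6²/13 + 93.8²/20) = 0.352
Welch–Satterthwaite df ≈ 25.01
Two-sided p-value ≈ 0.7278
Since p ≈ 0.7278 > α = 0.02, fail to reject H0; the data do not provide sufficient evidence against H0.

t = 0.352; fail to reject H0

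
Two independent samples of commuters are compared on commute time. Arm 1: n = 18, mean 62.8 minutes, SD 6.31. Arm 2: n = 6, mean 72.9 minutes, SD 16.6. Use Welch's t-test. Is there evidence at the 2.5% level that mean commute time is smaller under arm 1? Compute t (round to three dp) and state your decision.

t = -1.456; fail to reject H0

Let group 1 = arm 1, group 2 = arm 2. H0: μ_1 = μ_2; H1: μ_1 < μ_2 (Welch's two-sample t-test, left-tailed).
t = (x̄_1 − x̄_2)/√(s_1²/n_1 + s_2²/n_2) = (62.8 − 72.9)/√(6.31²/18 + 16.6²/6) = -1.456
Welch–Satterthwaite df ≈ 5.49
p-value = P(T ≤ -1.456) ≈ 0.1001
Since p ≈ 0.1001 > α = 0.025, fail to reject H0; the data do not provide sufficient evidence against H0.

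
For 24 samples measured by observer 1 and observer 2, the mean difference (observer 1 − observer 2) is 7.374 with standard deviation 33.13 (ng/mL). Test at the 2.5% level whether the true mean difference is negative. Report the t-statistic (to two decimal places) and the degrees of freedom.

H0: μ_d = 0; H1: μ_d < 0 (paired t-test on the differences, left-tailed).
t = d̄/(s_d/√n) = 7.374/(33.13/√24) = 1.09
df = n − 1 = 23
p-value = P(T ≤ 1.09) ≈ 0.857
Since p ≈ 0.857 > α = 0.025, fail to reject H0; the data do not provide sufficient evidence against H0.

t = 1.09, df = 23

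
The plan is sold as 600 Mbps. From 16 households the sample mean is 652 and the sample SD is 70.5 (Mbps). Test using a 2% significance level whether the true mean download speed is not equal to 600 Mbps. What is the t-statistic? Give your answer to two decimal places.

H0: μ = 600; H1: μ ≠ 600 (one-sample t-test, two-sided).
t = (x̄ − μ₀)/(s/√n) = (652 − 600)/(70.5/√16) = 2.95
df = n − 1 = 15
Two-sided p-value ≈ 0.0099
Since p ≈ 0.0099 < α = 0.02, reject H0; the evidence is statistically significant.

2.95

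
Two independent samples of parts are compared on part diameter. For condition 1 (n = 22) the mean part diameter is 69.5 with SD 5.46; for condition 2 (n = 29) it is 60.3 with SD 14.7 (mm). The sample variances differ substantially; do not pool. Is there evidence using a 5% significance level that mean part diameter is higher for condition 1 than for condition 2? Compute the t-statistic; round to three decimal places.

Let group 1 = condition 1, group 2 = condition 2. H0: μ_1 = μ_2; H1: μ_1 > μ_2 (Welch's two-sample t-test, right-tailed).
t = (x̄_1 − x̄_2)/√(s_1²/n_1 + s_2²/n_2) = (69.5 − 60.3)/√(5.46²/22 + 14.7²/29) = 3.100
Welch–Satterthwaite df ≈ 37.46
p-value = P(T ≥ 3.100) ≈ 0.002
Since p ≈ 0.002 < α = 0.05, reject H0; the evidence is statistically significant.

3.100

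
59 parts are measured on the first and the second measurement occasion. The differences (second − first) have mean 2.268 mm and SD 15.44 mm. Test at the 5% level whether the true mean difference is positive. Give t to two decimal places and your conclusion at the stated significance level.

H0: μ_d = 0; H1: μ_d > 0 (paired t-test on the differences, right-tailed).
t = d̄/(s_d/√n) = 2.268/(15.44/√59) = 1.13
df = n − 1 = 58
p-value = P(T ≥ 1.13) ≈ 0.1319
Since p ≈ 0.1319 > α = 0.05, fail to reject H0; the data do not provide sufficient evidence against H0.

t = 1.13; fail to reject H0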